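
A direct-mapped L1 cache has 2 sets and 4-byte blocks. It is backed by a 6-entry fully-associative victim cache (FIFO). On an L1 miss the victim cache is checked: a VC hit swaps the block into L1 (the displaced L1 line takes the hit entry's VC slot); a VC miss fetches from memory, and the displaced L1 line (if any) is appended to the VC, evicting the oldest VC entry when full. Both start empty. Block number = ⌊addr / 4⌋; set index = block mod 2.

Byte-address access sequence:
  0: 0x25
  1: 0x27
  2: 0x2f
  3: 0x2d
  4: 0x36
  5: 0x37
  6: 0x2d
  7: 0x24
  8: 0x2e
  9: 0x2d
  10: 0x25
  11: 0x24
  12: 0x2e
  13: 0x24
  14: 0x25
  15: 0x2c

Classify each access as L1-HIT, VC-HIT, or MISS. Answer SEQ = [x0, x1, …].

SEQ = [MISS, L1-HIT, MISS, L1-HIT, MISS, L1-HIT, VC-HIT, VC-HIT, VC-HIT, L1-HIT, VC-HIT, L1-HIT, VC-HIT, VC-HIT, L1-HIT, VC-HIT]

#0 0x25→b9/s1 MISS; vc=[]
#1 0x27→b9/s1 L1-HIT; vc=[]
#2 0x2f→b11/s1 MISS; vc=[9]
#3 0x2d→b11/s1 L1-HIT; vc=[9]
#4 0x36→b13/s1 MISS; vc=[9,11]
#5 0x37→b13/s1 L1-HIT; vc=[9,11]
#6 0x2d→b11/s1 VC-HIT; vc=[9,13]
#7 0x24→b9/s1 VC-HIT; vc=[11,13]
#8 0x2e→b11/s1 VC-HIT; vc=[9,13]
#9 0x2d→b11/s1 L1-HIT; vc=[9,13]
#10 0x25→b9/s1 VC-HIT; vc=[11,13]
#11 0x24→b9/s1 L1-HIT; vc=[11,13]
#12 0x2e→b11/s1 VC-HIT; vc=[9,13]
#13 0x24→b9/s1 VC-HIT; vc=[11,13]
#14 0x25→b9/s1 L1-HIT; vc=[11,13]
#15 0x2c→b11/s1 VC-HIT; vc=[9,13]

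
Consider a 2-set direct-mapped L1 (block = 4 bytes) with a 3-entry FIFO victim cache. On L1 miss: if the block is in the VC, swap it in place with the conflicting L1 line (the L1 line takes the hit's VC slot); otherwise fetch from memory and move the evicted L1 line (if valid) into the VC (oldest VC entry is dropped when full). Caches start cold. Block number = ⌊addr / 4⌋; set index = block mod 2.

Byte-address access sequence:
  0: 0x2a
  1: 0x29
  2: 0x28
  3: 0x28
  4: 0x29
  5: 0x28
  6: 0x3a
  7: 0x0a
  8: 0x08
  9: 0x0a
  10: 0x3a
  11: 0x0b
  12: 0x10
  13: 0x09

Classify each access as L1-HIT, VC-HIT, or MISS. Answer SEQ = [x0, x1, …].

SEQ = [MISS, L1-HIT, L1-HIT, L1-HIT, L1-HIT, L1-HIT, MISS, MISS, L1-HIT, L1-HIT, VC-HIT, VC-HIT, MISS, VC-HIT]

#0 0x2a→b10/s0 MISS; vc=[]
#1 0x29→b10/s0 L1-HIT; vc=[]
#2 0x28→b10/s0 L1-HIT; vc=[]
#3 0x28→b10/s0 L1-HIT; vc=[]
#4 0x29→b10/s0 L1-HIT; vc=[]
#5 0x28→b10/s0 L1-HIT; vc=[]
#6 0x3a→b14/s0 MISS; vc=[10]
#7 0xa→b2/s0 MISS; vc=[10,14]
#8 0x8→b2/s0 L1-HIT; vc=[10,14]
#9 0xa→b2/s0 L1-HIT; vc=[10,14]
#10 0x3a→b14/s0 VC-HIT; vc=[10,2]
#11 0xb→b2/s0 VC-HIT; vc=[10,14]
#12 0x10→b4/s0 MISS; vc=[10,14,2]
#13 0x9→b2/s0 VC-HIT; vc=[10,14,4]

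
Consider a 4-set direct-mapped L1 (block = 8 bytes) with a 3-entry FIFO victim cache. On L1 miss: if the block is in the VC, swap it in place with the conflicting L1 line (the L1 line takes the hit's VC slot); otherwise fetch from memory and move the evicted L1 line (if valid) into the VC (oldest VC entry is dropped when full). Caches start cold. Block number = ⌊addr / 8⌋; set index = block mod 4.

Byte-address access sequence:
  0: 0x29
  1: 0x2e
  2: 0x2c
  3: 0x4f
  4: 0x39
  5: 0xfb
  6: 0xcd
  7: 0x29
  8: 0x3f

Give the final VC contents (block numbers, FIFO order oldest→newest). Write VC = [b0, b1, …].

#0 0x29→b5/s1 MISS; vc=[]
#1 0x2e→b5/s1 L1-HIT; vc=[]
#2 0x2c→b5/s1 L1-HIT; vc=[]
#3 0x4f→b9/s1 MISS; vc=[5]
#4 0x39→b7/s3 MISS; vc=[5]
#5 0xfb→b31/s3 MISS; vc=[5,7]
#6 0xcd→b25/s1 MISS; vc=[5,7,9]
#7 0x29→b5/s1 VC-HIT; vc=[25,7,9]
#8 0x3f→b7/s3 VC-HIT; vc=[25,31,9]

VC = [25, 31, 9]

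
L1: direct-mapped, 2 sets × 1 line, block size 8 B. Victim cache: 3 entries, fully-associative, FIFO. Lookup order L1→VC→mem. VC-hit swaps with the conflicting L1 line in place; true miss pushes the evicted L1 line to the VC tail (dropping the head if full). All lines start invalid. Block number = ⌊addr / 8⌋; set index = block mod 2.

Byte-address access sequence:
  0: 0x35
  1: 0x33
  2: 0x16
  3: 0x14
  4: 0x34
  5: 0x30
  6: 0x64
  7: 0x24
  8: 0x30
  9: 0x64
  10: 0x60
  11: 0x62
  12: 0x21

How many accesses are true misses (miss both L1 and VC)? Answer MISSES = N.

MISSES = 4

0: 0x35 (blk 6, set 0) → MISS  vc=[]
1: 0x33 (blk 6, set 0) → L1-HIT  vc=[]
2: 0x16 (blk 2, set 0) → MISS  vc=[6]
3: 0x14 (blk 2, set 0) → L1-HIT  vc=[6]
4: 0x34 (blk 6, set 0) → VC-HIT  vc=[2]
5: 0x30 (blk 6, set 0) → L1-HIT  vc=[2]
6: 0x64 (blk 12, set 0) → MISS  vc=[2, 6]
7: 0x24 (blk 4, set 0) → MISS  vc=[2, 6, 12]
8: 0x30 (blk 6, set 0) → VC-HIT  vc=[2, 4, 12]
9: 0x64 (blk 12, set 0) → VC-HIT  vc=[2, 4, 6]
10: 0x60 (blk 12, set 0) → L1-HIT  vc=[2, 4, 6]
11: 0x62 (blk 12, set 0) → L1-HIT  vc=[2, 4, 6]
12: 0x21 (blk 4, set 0) → VC-HIT  vc=[2, 12, 6]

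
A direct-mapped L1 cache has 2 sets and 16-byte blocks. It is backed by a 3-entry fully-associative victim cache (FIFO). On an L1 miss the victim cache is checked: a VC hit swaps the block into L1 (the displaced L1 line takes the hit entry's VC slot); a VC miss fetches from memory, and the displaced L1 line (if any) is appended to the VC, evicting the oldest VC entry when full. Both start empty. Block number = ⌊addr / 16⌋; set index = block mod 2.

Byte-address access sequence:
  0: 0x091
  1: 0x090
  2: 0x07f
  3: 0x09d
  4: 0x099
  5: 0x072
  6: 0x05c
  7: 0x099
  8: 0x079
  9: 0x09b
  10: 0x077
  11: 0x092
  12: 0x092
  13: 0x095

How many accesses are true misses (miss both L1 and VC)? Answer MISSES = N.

MISSES = 3

#0 0x91→b9/s1 MISS; vc=[]
#1 0x90→b9/s1 L1-HIT; vc=[]
#2 0x7f→b7/s1 MISS; vc=[9]
#3 0x9d→b9/s1 VC-HIT; vc=[7]
#4 0x99→b9/s1 L1-HIT; vc=[7]
#5 0x72→b7/s1 VC-HIT; vc=[9]
#6 0x5c→b5/s1 MISS; vc=[9,7]
#7 0x99→b9/s1 VC-HIT; vc=[5,7]
#8 0x79→b7/s1 VC-HIT; vc=[5,9]
#9 0x9b→b9/s1 VC-HIT; vc=[5,7]
#10 0x77→b7/s1 VC-HIT; vc=[5,9]
#11 0x92→b9/s1 VC-HIT; vc=[5,7]
#12 0x92→b9/s1 L1-HIT; vc=[5,7]
#13 0x95→b9/s1 L1-HIT; vc=[5,7]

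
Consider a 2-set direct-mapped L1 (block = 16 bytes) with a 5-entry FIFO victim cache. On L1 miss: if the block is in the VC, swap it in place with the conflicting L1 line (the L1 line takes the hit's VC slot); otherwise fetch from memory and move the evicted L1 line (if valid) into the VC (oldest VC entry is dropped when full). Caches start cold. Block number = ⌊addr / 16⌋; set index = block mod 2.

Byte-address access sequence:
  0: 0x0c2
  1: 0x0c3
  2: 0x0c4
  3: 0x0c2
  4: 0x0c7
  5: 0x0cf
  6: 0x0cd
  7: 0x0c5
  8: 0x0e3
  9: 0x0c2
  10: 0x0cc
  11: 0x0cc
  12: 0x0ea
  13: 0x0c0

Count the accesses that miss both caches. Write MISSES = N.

0: 0xc2 (blk 12, set 0) → MISS  vc=[]
1: 0xc3 (blk 12, set 0) → L1-HIT  vc=[]
2: 0xc4 (blk 12, set 0) → L1-HIT  vc=[]
3: 0xc2 (blk 12, set 0) → L1-HIT  vc=[]
4: 0xc7 (blk 12, set 0) → L1-HIT  vc=[]
5: 0xcf (blk 12, set 0) → L1-HIT  vc=[]
6: 0xcd (blk 12, set 0) → L1-HIT  vc=[]
7: 0xc5 (blk 12, set 0) → L1-HIT  vc=[]
8: 0xe3 (blk 14, set 0) → MISS  vc=[12]
9: 0xc2 (blk 12, set 0) → VC-HIT  vc=[14]
10: 0xcc (blk 12, set 0) → L1-HIT  vc=[14]
11: 0xcc (blk 12, set 0) → L1-HIT  vc=[14]
12: 0xea (blk 14, set 0) → VC-HIT  vc=[12]
13: 0xc0 (blk 12, set 0) → VC-HIT  vc=[14]

MISSES = 2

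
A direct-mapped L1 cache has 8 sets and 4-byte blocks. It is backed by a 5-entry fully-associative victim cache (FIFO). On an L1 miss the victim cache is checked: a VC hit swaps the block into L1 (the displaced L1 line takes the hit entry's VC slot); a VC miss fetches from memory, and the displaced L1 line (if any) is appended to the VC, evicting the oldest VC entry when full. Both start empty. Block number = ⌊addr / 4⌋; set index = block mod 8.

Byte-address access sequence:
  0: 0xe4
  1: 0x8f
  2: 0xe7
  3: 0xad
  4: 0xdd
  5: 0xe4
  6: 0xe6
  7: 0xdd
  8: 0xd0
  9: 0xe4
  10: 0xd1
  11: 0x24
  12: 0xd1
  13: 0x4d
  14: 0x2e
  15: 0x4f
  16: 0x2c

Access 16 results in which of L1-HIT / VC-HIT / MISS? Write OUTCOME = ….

#0 0xe4→b57/s1 MISS; vc=[]
#1 0x8f→b35/s3 MISS; vc=[]
#2 0xe7→b57/s1 L1-HIT; vc=[]
#3 0xad→b43/s3 MISS; vc=[35]
#4 0xdd→b55/s7 MISS; vc=[35]
#5 0xe4→b57/s1 L1-HIT; vc=[35]
#6 0xe6→b57/s1 L1-HIT; vc=[35]
#7 0xdd→b55/s7 L1-HIT; vc=[35]
#8 0xd0→b52/s4 MISS; vc=[35]
#9 0xe4→b57/s1 L1-HIT; vc=[35]
#10 0xd1→b52/s4 L1-HIT; vc=[35]
#11 0x24→b9/s1 MISS; vc=[35,57]
#12 0xd1→b52/s4 L1-HIT; vc=[35,57]
#13 0x4d→b19/s3 MISS; vc=[35,57,43]
#14 0x2e→b11/s3 MISS; vc=[35,57,43,19]
#15 0x4f→b19/s3 VC-HIT; vc=[35,57,43,11]
#16 0x2c→b11/s3 VC-HIT; vc=[35,57,43,19]

OUTCOME = VC-HIT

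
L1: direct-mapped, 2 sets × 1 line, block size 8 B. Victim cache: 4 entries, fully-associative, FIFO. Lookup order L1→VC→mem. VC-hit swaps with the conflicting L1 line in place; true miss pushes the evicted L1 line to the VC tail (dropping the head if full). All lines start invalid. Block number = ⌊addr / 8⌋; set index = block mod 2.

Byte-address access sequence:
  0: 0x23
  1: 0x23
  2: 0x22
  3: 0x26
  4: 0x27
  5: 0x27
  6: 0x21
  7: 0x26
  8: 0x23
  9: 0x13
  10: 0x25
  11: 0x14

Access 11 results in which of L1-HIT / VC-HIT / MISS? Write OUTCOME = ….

#0 0x23→b4/s0 MISS; vc=[]
#1 0x23→b4/s0 L1-HIT; vc=[]
#2 0x22→b4/s0 L1-HIT; vc=[]
#3 0x26→b4/s0 L1-HIT; vc=[]
#4 0x27→b4/s0 L1-HIT; vc=[]
#5 0x27→b4/s0 L1-HIT; vc=[]
#6 0x21→b4/s0 L1-HIT; vc=[]
#7 0x26→b4/s0 L1-HIT; vc=[]
#8 0x23→b4/s0 L1-HIT; vc=[]
#9 0x13→b2/s0 MISS; vc=[4]
#10 0x25→b4/s0 VC-HIT; vc=[2]
#11 0x14→b2/s0 VC-HIT; vc=[4]

OUTCOME = VC-HIT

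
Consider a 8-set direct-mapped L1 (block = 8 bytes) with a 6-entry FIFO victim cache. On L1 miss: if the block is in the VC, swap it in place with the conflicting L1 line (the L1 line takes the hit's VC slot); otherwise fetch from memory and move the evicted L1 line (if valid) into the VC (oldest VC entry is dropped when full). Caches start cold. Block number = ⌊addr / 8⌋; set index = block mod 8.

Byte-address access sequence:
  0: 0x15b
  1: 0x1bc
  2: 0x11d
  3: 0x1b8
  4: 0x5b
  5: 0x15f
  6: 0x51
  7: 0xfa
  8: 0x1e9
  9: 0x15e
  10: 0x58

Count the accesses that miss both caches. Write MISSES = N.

MISSES = 7

  [0] addr=0x15b blk=43 s=3: MISS | VC []
  [1] addr=0x1bc blk=55 s=7: MISS | VC []
  [2] addr=0x11d blk=35 s=3: MISS | VC [43]
  [3] addr=0x1b8 blk=55 s=7: L1-HIT | VC [43]
  [4] addr=0x5b blk=11 s=3: MISS | VC [43, 35]
  [5] addr=0x15f blk=43 s=3: VC-HIT | VC [11, 35]
  [6] addr=0x51 blk=10 s=2: MISS | VC [11, 35]
  [7] addr=0xfa blk=31 s=7: MISS | VC [11, 35, 55]
  [8] addr=0x1e9 blk=61 s=5: MISS | VC [11, 35, 55]
  [9] addr=0x15e blk=43 s=3: L1-HIT | VC [11, 35, 55]
  [10] addr=0x58 blk=11 s=3: VC-HIT | VC [43, 35, 55]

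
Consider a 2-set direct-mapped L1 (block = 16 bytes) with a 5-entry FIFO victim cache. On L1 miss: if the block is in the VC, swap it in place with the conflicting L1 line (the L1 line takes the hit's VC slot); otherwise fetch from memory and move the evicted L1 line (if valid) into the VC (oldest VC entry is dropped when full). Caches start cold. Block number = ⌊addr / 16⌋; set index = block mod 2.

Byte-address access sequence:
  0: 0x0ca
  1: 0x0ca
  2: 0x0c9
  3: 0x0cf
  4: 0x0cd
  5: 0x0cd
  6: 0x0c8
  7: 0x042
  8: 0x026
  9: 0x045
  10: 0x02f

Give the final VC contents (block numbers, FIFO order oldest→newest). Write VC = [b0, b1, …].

VC = [12, 4]

0: 0xca (blk 12, set 0) → MISS  vc=[]
1: 0xca (blk 12, set 0) → L1-HIT  vc=[]
2: 0xc9 (blk 12, set 0) → L1-HIT  vc=[]
3: 0xcf (blk 12, set 0) → L1-HIT  vc=[]
4: 0xcd (blk 12, set 0) → L1-HIT  vc=[]
5: 0xcd (blk 12, set 0) → L1-HIT  vc=[]
6: 0xc8 (blk 12, set 0) → L1-HIT  vc=[]
7: 0x42 (blk 4, set 0) → MISS  vc=[12]
8: 0x26 (blk 2, set 0) → MISS  vc=[12, 4]
9: 0x45 (blk 4, set 0) → VC-HIT  vc=[12, 2]
10: 0x2f (blk 2, set 0) → VC-HIT  vc=[12, 4]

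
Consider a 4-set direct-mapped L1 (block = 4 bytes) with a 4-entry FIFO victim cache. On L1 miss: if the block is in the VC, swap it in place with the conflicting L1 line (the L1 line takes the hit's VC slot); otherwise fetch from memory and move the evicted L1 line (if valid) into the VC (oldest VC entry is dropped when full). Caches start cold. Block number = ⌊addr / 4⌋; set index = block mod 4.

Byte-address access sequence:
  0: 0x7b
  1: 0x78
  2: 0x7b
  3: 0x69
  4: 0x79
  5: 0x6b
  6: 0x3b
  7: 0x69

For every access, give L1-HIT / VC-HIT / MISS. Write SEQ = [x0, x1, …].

#0 0x7b→b30/s2 MISS; vc=[]
#1 0x78→b30/s2 L1-HIT; vc=[]
#2 0x7b→b30/s2 L1-HIT; vc=[]
#3 0x69→b26/s2 MISS; vc=[30]
#4 0x79→b30/s2 VC-HIT; vc=[26]
#5 0x6b→b26/s2 VC-HIT; vc=[30]
#6 0x3b→b14/s2 MISS; vc=[30,26]
#7 0x69→b26/s2 VC-HIT; vc=[30,14]

SEQ = [MISS, L1-HIT, L1-HIT, MISS, VC-HIT, VC-HIT, MISS, VC-HIT]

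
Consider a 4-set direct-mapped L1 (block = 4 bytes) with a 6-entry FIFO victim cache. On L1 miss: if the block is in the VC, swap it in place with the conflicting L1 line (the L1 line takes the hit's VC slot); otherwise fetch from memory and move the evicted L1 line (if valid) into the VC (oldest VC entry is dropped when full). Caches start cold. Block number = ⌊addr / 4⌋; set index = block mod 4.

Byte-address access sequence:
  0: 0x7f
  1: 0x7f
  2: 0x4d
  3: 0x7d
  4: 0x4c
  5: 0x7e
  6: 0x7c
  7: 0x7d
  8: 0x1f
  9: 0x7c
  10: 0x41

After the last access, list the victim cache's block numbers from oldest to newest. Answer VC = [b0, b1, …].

0: 0x7f (blk 31, set 3) → MISS  vc=[]
1: 0x7f (blk 31, set 3) → L1-HIT  vc=[]
2: 0x4d (blk 19, set 3) → MISS  vc=[31]
3: 0x7d (blk 31, set 3) → VC-HIT  vc=[19]
4: 0x4c (blk 19, set 3) → VC-HIT  vc=[31]
5: 0x7e (blk 31, set 3) → VC-HIT  vc=[19]
6: 0x7c (blk 31, set 3) → L1-HIT  vc=[19]
7: 0x7d (blk 31, set 3) → L1-HIT  vc=[19]
8: 0x1f (blk 7, set 3) → MISS  vc=[19, 31]
9: 0x7c (blk 31, set 3) → VC-HIT  vc=[19, 7]
10: 0x41 (blk 16, set 0) → MISS  vc=[19, 7]

VC = [19, 7]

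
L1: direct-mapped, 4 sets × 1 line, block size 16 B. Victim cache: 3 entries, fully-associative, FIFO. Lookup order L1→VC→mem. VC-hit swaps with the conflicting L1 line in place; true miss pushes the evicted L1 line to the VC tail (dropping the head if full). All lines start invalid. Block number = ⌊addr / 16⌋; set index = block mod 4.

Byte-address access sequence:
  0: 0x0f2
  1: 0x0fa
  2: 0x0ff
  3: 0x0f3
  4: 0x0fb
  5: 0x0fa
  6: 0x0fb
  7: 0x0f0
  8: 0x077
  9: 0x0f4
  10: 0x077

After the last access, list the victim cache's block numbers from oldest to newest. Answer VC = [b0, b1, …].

VC = [15]

0: 0xf2 (blk 15, set 3) → MISS  vc=[]
1: 0xfa (blk 15, set 3) → L1-HIT  vc=[]
2: 0xff (blk 15, set 3) → L1-HIT  vc=[]
3: 0xf3 (blk 15, set 3) → L1-HIT  vc=[]
4: 0xfb (blk 15, set 3) → L1-HIT  vc=[]
5: 0xfa (blk 15, set 3) → L1-HIT  vc=[]
6: 0xfb (blk 15, set 3) → L1-HIT  vc=[]
7: 0xf0 (blk 15, set 3) → L1-HIT  vc=[]
8: 0x77 (blk 7, set 3) → MISS  vc=[15]
9: 0xf4 (blk 15, set 3) → VC-HIT  vc=[7]
10: 0x77 (blk 7, set 3) → VC-HIT  vc=[15]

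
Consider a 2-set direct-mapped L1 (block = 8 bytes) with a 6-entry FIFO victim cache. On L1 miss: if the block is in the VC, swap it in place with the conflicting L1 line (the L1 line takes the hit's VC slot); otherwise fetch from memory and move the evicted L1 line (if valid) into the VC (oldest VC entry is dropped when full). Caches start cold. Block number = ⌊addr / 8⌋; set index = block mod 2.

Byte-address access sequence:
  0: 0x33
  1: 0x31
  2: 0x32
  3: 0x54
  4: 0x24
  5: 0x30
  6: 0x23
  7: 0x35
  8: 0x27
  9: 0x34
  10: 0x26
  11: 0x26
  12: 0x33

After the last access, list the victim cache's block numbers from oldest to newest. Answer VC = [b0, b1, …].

VC = [4, 10]

0: 0x33 (blk 6, set 0) → MISS  vc=[]
1: 0x31 (blk 6, set 0) → L1-HIT  vc=[]
2: 0x32 (blk 6, set 0) → L1-HIT  vc=[]
3: 0x54 (blk 10, set 0) → MISS  vc=[6]
4: 0x24 (blk 4, set 0) → MISS  vc=[6, 10]
5: 0x30 (blk 6, set 0) → VC-HIT  vc=[4, 10]
6: 0x23 (blk 4, set 0) → VC-HIT  vc=[6, 10]
7: 0x35 (blk 6, set 0) → VC-HIT  vc=[4, 10]
8: 0x27 (blk 4, set 0) → VC-HIT  vc=[6, 10]
9: 0x34 (blk 6, set 0) → VC-HIT  vc=[4, 10]
10: 0x26 (blk 4, set 0) → VC-HIT  vc=[6, 10]
11: 0x26 (blk 4, set 0) → L1-HIT  vc=[6, 10]
12: 0x33 (blk 6, set 0) → VC-HIT  vc=[4, 10]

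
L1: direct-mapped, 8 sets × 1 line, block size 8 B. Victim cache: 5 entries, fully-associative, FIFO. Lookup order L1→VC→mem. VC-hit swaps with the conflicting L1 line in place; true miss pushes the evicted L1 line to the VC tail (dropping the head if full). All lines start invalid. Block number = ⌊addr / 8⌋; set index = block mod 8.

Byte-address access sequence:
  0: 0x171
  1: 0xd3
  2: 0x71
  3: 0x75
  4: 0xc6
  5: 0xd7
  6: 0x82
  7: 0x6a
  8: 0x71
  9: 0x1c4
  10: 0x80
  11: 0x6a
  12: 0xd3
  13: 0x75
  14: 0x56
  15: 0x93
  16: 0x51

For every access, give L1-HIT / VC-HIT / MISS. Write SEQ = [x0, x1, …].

SEQ = [MISS, MISS, MISS, L1-HIT, MISS, L1-HIT, MISS, MISS, L1-HIT, MISS, VC-HIT, L1-HIT, L1-HIT, L1-HIT, MISS, MISS, VC-HIT]

  [0] addr=0x171 blk=46 s=6: MISS | VC []
  [1] addr=0xd3 blk=26 s=2: MISS | VC []
  [2] addr=0x71 blk=14 s=6: MISS | VC [46]
  [3] addr=0x75 blk=14 s=6: L1-HIT | VC [46]
  [4] addr=0xc6 blk=24 s=0: MISS | VC [46]
  [5] addr=0xd7 blk=26 s=2: L1-HIT | VC [46]
  [6] addr=0x82 blk=16 s=0: MISS | VC [46, 24]
  [7] addr=0x6a blk=13 s=5: MISS | VC [46, 24]
  [8] addr=0x71 blk=14 s=6: L1-HIT | VC [46, 24]
  [9] addr=0x1c4 blk=56 s=0: MISS | VC [46, 24, 16]
  [10] addr=0x80 blk=16 s=0: VC-HIT | VC [46, 24, 56]
  [11] addr=0x6a blk=13 s=5: L1-HIT | VC [46, 24, 56]
  [12] addr=0xd3 blk=26 s=2: L1-HIT | VC [46, 24, 56]
  [13] addr=0x75 blk=14 s=6: L1-HIT | VC [46, 24, 56]
  [14] addr=0x56 blk=10 s=2: MISS | VC [46, 24, 56, 26]
  [15] addr=0x93 blk=18 s=2: MISS | VC [46, 24, 56, 26, 10]
  [16] addr=0x51 blk=10 s=2: VC-HIT | VC [46, 24, 56, 26, 18]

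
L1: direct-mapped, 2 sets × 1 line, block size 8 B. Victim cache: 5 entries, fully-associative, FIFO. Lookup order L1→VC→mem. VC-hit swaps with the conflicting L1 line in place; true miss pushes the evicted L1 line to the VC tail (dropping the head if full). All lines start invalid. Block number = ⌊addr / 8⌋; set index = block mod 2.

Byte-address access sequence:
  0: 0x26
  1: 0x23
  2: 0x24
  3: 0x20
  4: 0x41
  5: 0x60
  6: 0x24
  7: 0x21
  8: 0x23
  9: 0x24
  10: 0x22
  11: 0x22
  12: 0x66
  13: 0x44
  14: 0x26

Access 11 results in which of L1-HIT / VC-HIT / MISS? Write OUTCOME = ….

OUTCOME = L1-HIT

#0 0x26→b4/s0 MISS; vc=[]
#1 0x23→b4/s0 L1-HIT; vc=[]
#2 0x24→b4/s0 L1-HIT; vc=[]
#3 0x20→b4/s0 L1-HIT; vc=[]
#4 0x41→b8/s0 MISS; vc=[4]
#5 0x60→b12/s0 MISS; vc=[4,8]
#6 0x24→b4/s0 VC-HIT; vc=[12,8]
#7 0x21→b4/s0 L1-HIT; vc=[12,8]
#8 0x23→b4/s0 L1-HIT; vc=[12,8]
#9 0x24→b4/s0 L1-HIT; vc=[12,8]
#10 0x22→b4/s0 L1-HIT; vc=[12,8]
#11 0x22→b4/s0 L1-HIT; vc=[12,8]
#12 0x66→b12/s0 VC-HIT; vc=[4,8]
#13 0x44→b8/s0 VC-HIT; vc=[4,12]
#14 0x26→b4/s0 VC-HIT; vc=[8,12]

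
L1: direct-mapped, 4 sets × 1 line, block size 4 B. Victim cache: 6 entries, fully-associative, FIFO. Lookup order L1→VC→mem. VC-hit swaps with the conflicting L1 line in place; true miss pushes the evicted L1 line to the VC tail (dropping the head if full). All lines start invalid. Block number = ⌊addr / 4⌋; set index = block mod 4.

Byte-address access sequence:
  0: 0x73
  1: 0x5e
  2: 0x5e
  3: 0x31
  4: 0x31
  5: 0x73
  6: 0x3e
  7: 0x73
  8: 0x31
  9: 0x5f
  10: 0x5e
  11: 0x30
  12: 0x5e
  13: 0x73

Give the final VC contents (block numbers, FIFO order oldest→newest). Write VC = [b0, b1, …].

VC = [12, 15]

  [0] addr=0x73 blk=28 s=0: MISS | VC []
  [1] addr=0x5e blk=23 s=3: MISS | VC []
  [2] addr=0x5e blk=23 s=3: L1-HIT | VC []
  [3] addr=0x31 blk=12 s=0: MISS | VC [28]
  [4] addr=0x31 blk=12 s=0: L1-HIT | VC [28]
  [5] addr=0x73 blk=28 s=0: VC-HIT | VC [12]
  [6] addr=0x3e blk=15 s=3: MISS | VC [12, 23]
  [7] addr=0x73 blk=28 s=0: L1-HIT | VC [12, 23]
  [8] addr=0x31 blk=12 s=0: VC-HIT | VC [28, 23]
  [9] addr=0x5f blk=23 s=3: VC-HIT | VC [28, 15]
  [10] addr=0x5e blk=23 s=3: L1-HIT | VC [28, 15]
  [11] addr=0x30 blk=12 s=0: L1-HIT | VC [28, 15]
  [12] addr=0x5e blk=23 s=3: L1-HIT | VC [28, 15]
  [13] addr=0x73 blk=28 s=0: VC-HIT | VC [12, 15]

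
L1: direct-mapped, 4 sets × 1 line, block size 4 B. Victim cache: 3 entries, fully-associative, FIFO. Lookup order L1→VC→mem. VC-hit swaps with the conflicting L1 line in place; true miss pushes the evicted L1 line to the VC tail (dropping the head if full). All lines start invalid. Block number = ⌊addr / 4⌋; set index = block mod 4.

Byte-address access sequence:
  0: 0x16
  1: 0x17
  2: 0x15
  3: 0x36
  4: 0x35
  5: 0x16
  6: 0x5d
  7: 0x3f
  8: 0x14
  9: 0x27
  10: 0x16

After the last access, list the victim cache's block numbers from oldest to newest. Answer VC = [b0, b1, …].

0: 0x16 (blk 5, set 1) → MISS  vc=[]
1: 0x17 (blk 5, set 1) → L1-HIT  vc=[]
2: 0x15 (blk 5, set 1) → L1-HIT  vc=[]
3: 0x36 (blk 13, set 1) → MISS  vc=[5]
4: 0x35 (blk 13, set 1) → L1-HIT  vc=[5]
5: 0x16 (blk 5, set 1) → VC-HIT  vc=[13]
6: 0x5d (blk 23, set 3) → MISS  vc=[13]
7: 0x3f (blk 15, set 3) → MISS  vc=[13, 23]
8: 0x14 (blk 5, set 1) → L1-HIT  vc=[13, 23]
9: 0x27 (blk 9, set 1) → MISS  vc=[13, 23, 5]
10: 0x16 (blk 5, set 1) → VC-HIT  vc=[13, 23, 9]

VC = [13, 23, 9]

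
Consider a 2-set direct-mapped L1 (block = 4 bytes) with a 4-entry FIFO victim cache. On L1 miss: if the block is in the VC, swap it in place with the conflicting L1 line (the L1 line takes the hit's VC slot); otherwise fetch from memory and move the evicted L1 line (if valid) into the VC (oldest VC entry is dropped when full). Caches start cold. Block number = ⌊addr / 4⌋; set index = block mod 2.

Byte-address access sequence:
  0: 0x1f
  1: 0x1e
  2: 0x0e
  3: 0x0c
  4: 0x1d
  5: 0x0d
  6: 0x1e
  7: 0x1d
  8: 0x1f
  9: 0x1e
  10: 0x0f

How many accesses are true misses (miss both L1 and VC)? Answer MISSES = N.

#0 0x1f→b7/s1 MISS; vc=[]
#1 0x1e→b7/s1 L1-HIT; vc=[]
#2 0xe→b3/s1 MISS; vc=[7]
#3 0xc→b3/s1 L1-HIT; vc=[7]
#4 0x1d→b7/s1 VC-HIT; vc=[3]
#5 0xd→b3/s1 VC-HIT; vc=[7]
#6 0x1e→b7/s1 VC-HIT; vc=[3]
#7 0x1d→b7/s1 L1-HIT; vc=[3]
#8 0x1f→b7/s1 L1-HIT; vc=[3]
#9 0x1e→b7/s1 L1-HIT; vc=[3]
#10 0xf→b3/s1 VC-HIT; vc=[7]

MISSES = 2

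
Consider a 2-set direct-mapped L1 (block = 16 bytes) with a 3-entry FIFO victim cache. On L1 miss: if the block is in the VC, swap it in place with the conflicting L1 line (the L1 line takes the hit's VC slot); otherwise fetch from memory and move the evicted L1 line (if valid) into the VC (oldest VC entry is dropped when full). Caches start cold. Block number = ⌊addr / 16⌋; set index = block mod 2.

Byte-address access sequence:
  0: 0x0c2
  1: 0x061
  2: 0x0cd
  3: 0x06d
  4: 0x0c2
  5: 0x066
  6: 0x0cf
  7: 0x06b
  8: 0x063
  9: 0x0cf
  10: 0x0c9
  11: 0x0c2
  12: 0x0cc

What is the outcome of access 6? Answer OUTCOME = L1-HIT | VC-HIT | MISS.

  [0] addr=0xc2 blk=12 s=0: MISS | VC []
  [1] addr=0x61 blk=6 s=0: MISS | VC [12]
  [2] addr=0xcd blk=12 s=0: VC-HIT | VC [6]
  [3] addr=0x6d blk=6 s=0: VC-HIT | VC [12]
  [4] addr=0xc2 blk=12 s=0: VC-HIT | VC [6]
  [5] addr=0x66 blk=6 s=0: VC-HIT | VC [12]
  [6] addr=0xcf blk=12 s=0: VC-HIT | VC [6]
  [7] addr=0x6b blk=6 s=0: VC-HIT | VC [12]
  [8] addr=0x63 blk=6 s=0: L1-HIT | VC [12]
  [9] addr=0xcf blk=12 s=0: VC-HIT | VC [6]
  [10] addr=0xc9 blk=12 s=0: L1-HIT | VC [6]
  [11] addr=0xc2 blk=12 s=0: L1-HIT | VC [6]
  [12] addr=0xcc blk=12 s=0: L1-HIT | VC [6]

OUTCOME = VC-HIT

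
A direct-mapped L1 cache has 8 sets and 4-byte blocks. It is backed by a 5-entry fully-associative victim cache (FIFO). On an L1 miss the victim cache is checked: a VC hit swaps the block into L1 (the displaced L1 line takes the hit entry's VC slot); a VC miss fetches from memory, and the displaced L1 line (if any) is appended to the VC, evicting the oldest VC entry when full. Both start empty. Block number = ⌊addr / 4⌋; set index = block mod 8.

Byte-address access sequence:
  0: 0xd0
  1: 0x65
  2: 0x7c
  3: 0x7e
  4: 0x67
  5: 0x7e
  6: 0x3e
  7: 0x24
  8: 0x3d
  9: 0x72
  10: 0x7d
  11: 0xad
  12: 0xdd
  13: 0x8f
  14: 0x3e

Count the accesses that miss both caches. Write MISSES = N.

MISSES = 9

#0 0xd0→b52/s4 MISS; vc=[]
#1 0x65→b25/s1 MISS; vc=[]
#2 0x7c→b31/s7 MISS; vc=[]
#3 0x7e→b31/s7 L1-HIT; vc=[]
#4 0x67→b25/s1 L1-HIT; vc=[]
#5 0x7e→b31/s7 L1-HIT; vc=[]
#6 0x3e→b15/s7 MISS; vc=[31]
#7 0x24→b9/s1 MISS; vc=[31,25]
#8 0x3d→b15/s7 L1-HIT; vc=[31,25]
#9 0x72→b28/s4 MISS; vc=[31,25,52]
#10 0x7d→b31/s7 VC-HIT; vc=[15,25,52]
#11 0xad→b43/s3 MISS; vc=[15,25,52]
#12 0xdd→b55/s7 MISS; vc=[15,25,52,31]
#13 0x8f→b35/s3 MISS; vc=[15,25,52,31,43]
#14 0x3e→b15/s7 VC-HIT; vc=[55,25,52,31,43]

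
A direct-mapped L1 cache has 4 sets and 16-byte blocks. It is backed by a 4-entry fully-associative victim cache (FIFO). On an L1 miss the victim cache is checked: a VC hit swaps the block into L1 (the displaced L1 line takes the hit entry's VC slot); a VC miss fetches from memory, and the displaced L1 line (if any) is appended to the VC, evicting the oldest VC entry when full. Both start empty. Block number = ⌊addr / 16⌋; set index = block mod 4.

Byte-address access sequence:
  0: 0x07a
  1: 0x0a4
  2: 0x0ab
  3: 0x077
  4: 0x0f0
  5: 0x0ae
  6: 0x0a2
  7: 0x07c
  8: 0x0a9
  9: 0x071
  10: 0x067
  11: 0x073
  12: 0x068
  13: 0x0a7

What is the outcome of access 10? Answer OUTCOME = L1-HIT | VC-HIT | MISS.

OUTCOME = MISS

#0 0x7a→b7/s3 MISS; vc=[]
#1 0xa4→b10/s2 MISS; vc=[]
#2 0xab→b10/s2 L1-HIT; vc=[]
#3 0x77→b7/s3 L1-HIT; vc=[]
#4 0xf0→b15/s3 MISS; vc=[7]
#5 0xae→b10/s2 L1-HIT; vc=[7]
#6 0xa2→b10/s2 L1-HIT; vc=[7]
#7 0x7c→b7/s3 VC-HIT; vc=[15]
#8 0xa9→b10/s2 L1-HIT; vc=[15]
#9 0x71→b7/s3 L1-HIT; vc=[15]
#10 0x67→b6/s2 MISS; vc=[15,10]
#11 0x73→b7/s3 L1-HIT; vc=[15,10]
#12 0x68→b6/s2 L1-HIT; vc=[15,10]
#13 0xa7→b10/s2 VC-HIT; vc=[15,6]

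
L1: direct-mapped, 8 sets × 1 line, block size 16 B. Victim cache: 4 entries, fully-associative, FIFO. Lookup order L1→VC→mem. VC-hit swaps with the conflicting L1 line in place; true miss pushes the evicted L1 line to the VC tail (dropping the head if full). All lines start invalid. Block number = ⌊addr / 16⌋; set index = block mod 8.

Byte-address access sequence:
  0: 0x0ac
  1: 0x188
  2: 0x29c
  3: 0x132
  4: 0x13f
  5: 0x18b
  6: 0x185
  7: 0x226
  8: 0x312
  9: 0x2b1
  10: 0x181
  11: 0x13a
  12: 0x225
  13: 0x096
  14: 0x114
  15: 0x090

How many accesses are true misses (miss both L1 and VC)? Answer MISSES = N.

0: 0xac (blk 10, set 2) → MISS  vc=[]
1: 0x188 (blk 24, set 0) → MISS  vc=[]
2: 0x29c (blk 41, set 1) → MISS  vc=[]
3: 0x132 (blk 19, set 3) → MISS  vc=[]
4: 0x13f (blk 19, set 3) → L1-HIT  vc=[]
5: 0x18b (blk 24, set 0) → L1-HIT  vc=[]
6: 0x185 (blk 24, set 0) → L1-HIT  vc=[]
7: 0x226 (blk 34, set 2) → MISS  vc=[10]
8: 0x312 (blk 49, set 1) → MISS  vc=[10, 41]
9: 0x2b1 (blk 43, set 3) → MISS  vc=[10, 41, 19]
10: 0x181 (blk 24, set 0) → L1-HIT  vc=[10, 41, 19]
11: 0x13a (blk 19, set 3) → VC-HIT  vc=[10, 41, 43]
12: 0x225 (blk 34, set 2) → L1-HIT  vc=[10, 41, 43]
13: 0x96 (blk 9, set 1) → MISS  vc=[10, 41, 43, 49]
14: 0x114 (blk 17, set 1) → MISS  vc=[41, 43, 49, 9]
15: 0x90 (blk 9, set 1) → VC-HIT  vc=[41, 43, 49, 17]

MISSES = 9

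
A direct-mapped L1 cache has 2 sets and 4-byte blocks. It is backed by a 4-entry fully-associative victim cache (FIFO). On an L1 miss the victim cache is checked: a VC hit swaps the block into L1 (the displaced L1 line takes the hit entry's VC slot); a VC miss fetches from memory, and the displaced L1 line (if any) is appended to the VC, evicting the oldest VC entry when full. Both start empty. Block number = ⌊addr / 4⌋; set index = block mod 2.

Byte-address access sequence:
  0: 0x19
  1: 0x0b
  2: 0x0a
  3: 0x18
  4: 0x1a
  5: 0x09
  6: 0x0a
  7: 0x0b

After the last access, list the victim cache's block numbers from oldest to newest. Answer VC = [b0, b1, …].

VC = [6]

#0 0x19→b6/s0 MISS; vc=[]
#1 0xb→b2/s0 MISS; vc=[6]
#2 0xa→b2/s0 L1-HIT; vc=[6]
#3 0x18→b6/s0 VC-HIT; vc=[2]
#4 0x1a→b6/s0 L1-HIT; vc=[2]
#5 0x9→b2/s0 VC-HIT; vc=[6]
#6 0xa→b2/s0 L1-HIT; vc=[6]
#7 0xb→b2/s0 L1-HIT; vc=[6]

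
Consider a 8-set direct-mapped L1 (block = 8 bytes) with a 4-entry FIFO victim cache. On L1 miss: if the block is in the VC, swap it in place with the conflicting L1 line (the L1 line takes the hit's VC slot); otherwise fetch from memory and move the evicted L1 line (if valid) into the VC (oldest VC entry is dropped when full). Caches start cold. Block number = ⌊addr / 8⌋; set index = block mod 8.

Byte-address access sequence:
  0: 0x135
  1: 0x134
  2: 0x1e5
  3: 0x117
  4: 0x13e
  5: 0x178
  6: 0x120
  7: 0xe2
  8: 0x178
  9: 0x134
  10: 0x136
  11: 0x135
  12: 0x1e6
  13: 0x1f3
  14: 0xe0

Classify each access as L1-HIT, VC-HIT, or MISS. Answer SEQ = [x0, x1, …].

#0 0x135→b38/s6 MISS; vc=[]
#1 0x134→b38/s6 L1-HIT; vc=[]
#2 0x1e5→b60/s4 MISS; vc=[]
#3 0x117→b34/s2 MISS; vc=[]
#4 0x13e→b39/s7 MISS; vc=[]
#5 0x178→b47/s7 MISS; vc=[39]
#6 0x120→b36/s4 MISS; vc=[39,60]
#7 0xe2→b28/s4 MISS; vc=[39,60,36]
#8 0x178→b47/s7 L1-HIT; vc=[39,60,36]
#9 0x134→b38/s6 L1-HIT; vc=[39,60,36]
#10 0x136→b38/s6 L1-HIT; vc=[39,60,36]
#11 0x135→b38/s6 L1-HIT; vc=[39,60,36]
#12 0x1e6→b60/s4 VC-HIT; vc=[39,28,36]
#13 0x1f3→b62/s6 MISS; vc=[39,28,36,38]
#14 0xe0→b28/s4 VC-HIT; vc=[39,60,36,38]

SEQ = [MISS, L1-HIT, MISS, MISS, MISS, MISS, MISS, MISS, L1-HIT, L1-HIT, L1-HIT, L1-HIT, VC-HIT, MISS, VC-HIT]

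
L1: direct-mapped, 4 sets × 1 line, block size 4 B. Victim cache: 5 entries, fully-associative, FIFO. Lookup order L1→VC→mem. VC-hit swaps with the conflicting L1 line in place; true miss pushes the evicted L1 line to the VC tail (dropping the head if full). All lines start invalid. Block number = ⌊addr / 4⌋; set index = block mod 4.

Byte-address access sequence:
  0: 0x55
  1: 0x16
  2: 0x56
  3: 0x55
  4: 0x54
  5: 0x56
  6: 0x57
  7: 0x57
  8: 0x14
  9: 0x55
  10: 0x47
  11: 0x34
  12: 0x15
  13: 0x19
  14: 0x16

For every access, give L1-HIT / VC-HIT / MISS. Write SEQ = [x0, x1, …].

SEQ = [MISS, MISS, VC-HIT, L1-HIT, L1-HIT, L1-HIT, L1-HIT, L1-HIT, VC-HIT, VC-HIT, MISS, MISS, VC-HIT, MISS, L1-HIT]

#0 0x55→b21/s1 MISS; vc=[]
#1 0x16→b5/s1 MISS; vc=[21]
#2 0x56→b21/s1 VC-HIT; vc=[5]
#3 0x55→b21/s1 L1-HIT; vc=[5]
#4 0x54→b21/s1 L1-HIT; vc=[5]
#5 0x56→b21/s1 L1-HIT; vc=[5]
#6 0x57→b21/s1 L1-HIT; vc=[5]
#7 0x57→b21/s1 L1-HIT; vc=[5]
#8 0x14→b5/s1 VC-HIT; vc=[21]
#9 0x55→b21/s1 VC-HIT; vc=[5]
#10 0x47→b17/s1 MISS; vc=[5,21]
#11 0x34→b13/s1 MISS; vc=[5,21,17]
#12 0x15→b5/s1 VC-HIT; vc=[13,21,17]
#13 0x19→b6/s2 MISS; vc=[13,21,17]
#14 0x16→b5/s1 L1-HIT; vc=[13,21,17]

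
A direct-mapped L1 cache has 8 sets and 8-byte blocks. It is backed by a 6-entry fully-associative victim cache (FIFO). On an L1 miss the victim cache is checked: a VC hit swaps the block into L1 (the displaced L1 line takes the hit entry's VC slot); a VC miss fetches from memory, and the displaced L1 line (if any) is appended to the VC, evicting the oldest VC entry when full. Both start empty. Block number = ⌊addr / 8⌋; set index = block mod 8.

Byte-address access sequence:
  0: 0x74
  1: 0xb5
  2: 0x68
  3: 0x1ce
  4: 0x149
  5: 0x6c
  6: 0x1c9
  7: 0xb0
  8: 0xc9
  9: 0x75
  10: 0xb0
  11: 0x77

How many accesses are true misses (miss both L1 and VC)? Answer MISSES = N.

#0 0x74→b14/s6 MISS; vc=[]
#1 0xb5→b22/s6 MISS; vc=[14]
#2 0x68→b13/s5 MISS; vc=[14]
#3 0x1ce→b57/s1 MISS; vc=[14]
#4 0x149→b41/s1 MISS; vc=[14,57]
#5 0x6c→b13/s5 L1-HIT; vc=[14,57]
#6 0x1c9→b57/s1 VC-HIT; vc=[14,41]
#7 0xb0→b22/s6 L1-HIT; vc=[14,41]
#8 0xc9→b25/s1 MISS; vc=[14,41,57]
#9 0x75→b14/s6 VC-HIT; vc=[22,41,57]
#10 0xb0→b22/s6 VC-HIT; vc=[14,41,57]
#11 0x77→b14/s6 VC-HIT; vc=[22,41,57]

MISSES = 6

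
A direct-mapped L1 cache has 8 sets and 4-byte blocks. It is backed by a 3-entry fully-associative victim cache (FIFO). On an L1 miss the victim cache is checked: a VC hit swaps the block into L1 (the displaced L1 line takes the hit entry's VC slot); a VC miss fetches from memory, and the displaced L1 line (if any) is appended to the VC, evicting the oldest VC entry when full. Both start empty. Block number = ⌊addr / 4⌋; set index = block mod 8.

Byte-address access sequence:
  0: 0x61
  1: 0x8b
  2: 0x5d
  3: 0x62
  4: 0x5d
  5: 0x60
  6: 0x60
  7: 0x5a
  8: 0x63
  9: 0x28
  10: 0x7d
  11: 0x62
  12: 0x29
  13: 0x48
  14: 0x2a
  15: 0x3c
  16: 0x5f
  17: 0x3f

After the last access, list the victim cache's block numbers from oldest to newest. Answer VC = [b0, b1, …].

#0 0x61→b24/s0 MISS; vc=[]
#1 0x8b→b34/s2 MISS; vc=[]
#2 0x5d→b23/s7 MISS; vc=[]
#3 0x62→b24/s0 L1-HIT; vc=[]
#4 0x5d→b23/s7 L1-HIT; vc=[]
#5 0x60→b24/s0 L1-HIT; vc=[]
#6 0x60→b24/s0 L1-HIT; vc=[]
#7 0x5a→b22/s6 MISS; vc=[]
#8 0x63→b24/s0 L1-HIT; vc=[]
#9 0x28→b10/s2 MISS; vc=[34]
#10 0x7d→b31/s7 MISS; vc=[34,23]
#11 0x62→b24/s0 L1-HIT; vc=[34,23]
#12 0x29→b10/s2 L1-HIT; vc=[34,23]
#13 0x48→b18/s2 MISS; vc=[34,23,10]
#14 0x2a→b10/s2 VC-HIT; vc=[34,23,18]
#15 0x3c→b15/s7 MISS; vc=[23,18,31]
#16 0x5f→b23/s7 VC-HIT; vc=[15,18,31]
#17 0x3f→b15/s7 VC-HIT; vc=[23,18,31]

VC = [23, 18, 31]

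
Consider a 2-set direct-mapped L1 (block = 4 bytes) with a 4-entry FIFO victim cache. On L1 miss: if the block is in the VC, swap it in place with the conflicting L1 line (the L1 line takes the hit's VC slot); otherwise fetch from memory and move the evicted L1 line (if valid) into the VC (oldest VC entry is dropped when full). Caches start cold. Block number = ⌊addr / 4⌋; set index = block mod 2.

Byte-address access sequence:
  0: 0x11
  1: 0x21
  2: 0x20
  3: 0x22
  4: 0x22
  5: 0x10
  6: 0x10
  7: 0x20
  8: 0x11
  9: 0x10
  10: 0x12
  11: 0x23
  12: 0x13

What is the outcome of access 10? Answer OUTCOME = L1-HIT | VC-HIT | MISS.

OUTCOME = L1-HIT

0: 0x11 (blk 4, set 0) → MISS  vc=[]
1: 0x21 (blk 8, set 0) → MISS  vc=[4]
2: 0x20 (blk 8, set 0) → L1-HIT  vc=[4]
3: 0x22 (blk 8, set 0) → L1-HIT  vc=[4]
4: 0x22 (blk 8, set 0) → L1-HIT  vc=[4]
5: 0x10 (blk 4, set 0) → VC-HIT  vc=[8]
6: 0x10 (blk 4, set 0) → L1-HIT  vc=[8]
7: 0x20 (blk 8, set 0) → VC-HIT  vc=[4]
8: 0x11 (blk 4, set 0) → VC-HIT  vc=[8]
9: 0x10 (blk 4, set 0) → L1-HIT  vc=[8]
10: 0x12 (blk 4, set 0) → L1-HIT  vc=[8]
11: 0x23 (blk 8, set 0) → VC-HIT  vc=[4]
12: 0x13 (blk 4, set 0) → VC-HIT  vc=[8]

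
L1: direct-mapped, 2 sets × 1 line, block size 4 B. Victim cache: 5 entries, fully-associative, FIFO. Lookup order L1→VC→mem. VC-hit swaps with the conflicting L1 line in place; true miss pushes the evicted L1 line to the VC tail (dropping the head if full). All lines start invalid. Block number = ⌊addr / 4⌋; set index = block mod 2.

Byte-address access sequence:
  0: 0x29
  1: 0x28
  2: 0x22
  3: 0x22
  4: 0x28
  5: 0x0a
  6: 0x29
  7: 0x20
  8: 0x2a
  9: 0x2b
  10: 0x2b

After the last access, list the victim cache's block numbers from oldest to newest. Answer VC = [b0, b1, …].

#0 0x29→b10/s0 MISS; vc=[]
#1 0x28→b10/s0 L1-HIT; vc=[]
#2 0x22→b8/s0 MISS; vc=[10]
#3 0x22→b8/s0 L1-HIT; vc=[10]
#4 0x28→b10/s0 VC-HIT; vc=[8]
#5 0xa→b2/s0 MISS; vc=[8,10]
#6 0x29→b10/s0 VC-HIT; vc=[8,2]
#7 0x20→b8/s0 VC-HIT; vc=[10,2]
#8 0x2a→b10/s0 VC-HIT; vc=[8,2]
#9 0x2b→b10/s0 L1-HIT; vc=[8,2]
#10 0x2b→b10/s0 L1-HIT; vc=[8,2]

VC = [8, 2]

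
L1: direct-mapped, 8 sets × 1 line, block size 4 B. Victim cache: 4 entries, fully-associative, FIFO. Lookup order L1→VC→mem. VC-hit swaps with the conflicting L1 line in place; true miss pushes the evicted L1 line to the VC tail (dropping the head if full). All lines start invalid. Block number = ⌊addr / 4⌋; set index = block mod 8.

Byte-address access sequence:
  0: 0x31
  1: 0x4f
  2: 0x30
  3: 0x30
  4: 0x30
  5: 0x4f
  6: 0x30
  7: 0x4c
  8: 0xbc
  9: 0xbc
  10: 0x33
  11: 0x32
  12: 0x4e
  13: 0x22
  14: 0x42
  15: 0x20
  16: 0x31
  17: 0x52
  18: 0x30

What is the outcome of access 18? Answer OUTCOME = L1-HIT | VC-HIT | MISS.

0: 0x31 (blk 12, set 4) → MISS  vc=[]
1: 0x4f (blk 19, set 3) → MISS  vc=[]
2: 0x30 (blk 12, set 4) → L1-HIT  vc=[]
3: 0x30 (blk 12, set 4) → L1-HIT  vc=[]
4: 0x30 (blk 12, set 4) → L1-HIT  vc=[]
5: 0x4f (blk 19, set 3) → L1-HIT  vc=[]
6: 0x30 (blk 12, set 4) → L1-HIT  vc=[]
7: 0x4c (blk 19, set 3) → L1-HIT  vc=[]
8: 0xbc (blk 47, set 7) → MISS  vc=[]
9: 0xbc (blk 47, set 7) → L1-HIT  vc=[]
10: 0x33 (blk 12, set 4) → L1-HIT  vc=[]
11: 0x32 (blk 12, set 4) → L1-HIT  vc=[]
12: 0x4e (blk 19, set 3) → L1-HIT  vc=[]
13: 0x22 (blk 8, set 0) → MISS  vc=[]
14: 0x42 (blk 16, set 0) → MISS  vc=[8]
15: 0x20 (blk 8, set 0) → VC-HIT  vc=[16]
16: 0x31 (blk 12, set 4) → L1-HIT  vc=[16]
17: 0x52 (blk 20, set 4) → MISS  vc=[16, 12]
18: 0x30 (blk 12, set 4) → VC-HIT  vc=[16, 20]

OUTCOME = VC-HIT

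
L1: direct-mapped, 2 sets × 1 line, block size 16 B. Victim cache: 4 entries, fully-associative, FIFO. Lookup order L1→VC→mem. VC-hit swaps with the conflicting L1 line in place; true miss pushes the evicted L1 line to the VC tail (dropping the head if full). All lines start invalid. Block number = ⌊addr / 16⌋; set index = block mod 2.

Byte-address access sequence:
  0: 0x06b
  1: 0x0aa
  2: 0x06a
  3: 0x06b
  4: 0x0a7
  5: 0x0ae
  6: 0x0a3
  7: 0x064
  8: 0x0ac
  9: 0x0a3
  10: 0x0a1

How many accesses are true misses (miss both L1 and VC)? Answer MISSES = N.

#0 0x6b→b6/s0 MISS; vc=[]
#1 0xaa→b10/s0 MISS; vc=[6]
#2 0x6a→b6/s0 VC-HIT; vc=[10]
#3 0x6b→b6/s0 L1-HIT; vc=[10]
#4 0xa7→b10/s0 VC-HIT; vc=[6]
#5 0xae→b10/s0 L1-HIT; vc=[6]
#6 0xa3→b10/s0 L1-HIT; vc=[6]
#7 0x64→b6/s0 VC-HIT; vc=[10]
#8 0xac→b10/s0 VC-HIT; vc=[6]
#9 0xa3→b10/s0 L1-HIT; vc=[6]
#10 0xa1→b10/s0 L1-HIT; vc=[6]

MISSES = 2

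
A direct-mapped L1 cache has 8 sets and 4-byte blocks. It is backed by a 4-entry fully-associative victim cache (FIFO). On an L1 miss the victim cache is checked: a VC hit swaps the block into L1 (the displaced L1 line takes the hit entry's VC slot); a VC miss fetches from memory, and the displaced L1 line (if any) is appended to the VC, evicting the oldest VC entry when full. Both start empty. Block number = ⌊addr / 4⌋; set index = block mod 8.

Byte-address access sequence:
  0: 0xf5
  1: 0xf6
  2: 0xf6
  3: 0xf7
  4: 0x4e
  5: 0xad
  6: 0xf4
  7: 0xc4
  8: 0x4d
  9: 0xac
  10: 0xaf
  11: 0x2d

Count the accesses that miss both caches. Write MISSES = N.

#0 0xf5→b61/s5 MISS; vc=[]
#1 0xf6→b61/s5 L1-HIT; vc=[]
#2 0xf6→b61/s5 L1-HIT; vc=[]
#3 0xf7→b61/s5 L1-HIT; vc=[]
#4 0x4e→b19/s3 MISS; vc=[]
#5 0xad→b43/s3 MISS; vc=[19]
#6 0xf4→b61/s5 L1-HIT; vc=[19]
#7 0xc4→b49/s1 MISS; vc=[19]
#8 0x4d→b19/s3 VC-HIT; vc=[43]
#9 0xac→b43/s3 VC-HIT; vc=[19]
#10 0xaf→b43/s3 L1-HIT; vc=[19]
#11 0x2d→b11/s3 MISS; vc=[19,43]

MISSES = 5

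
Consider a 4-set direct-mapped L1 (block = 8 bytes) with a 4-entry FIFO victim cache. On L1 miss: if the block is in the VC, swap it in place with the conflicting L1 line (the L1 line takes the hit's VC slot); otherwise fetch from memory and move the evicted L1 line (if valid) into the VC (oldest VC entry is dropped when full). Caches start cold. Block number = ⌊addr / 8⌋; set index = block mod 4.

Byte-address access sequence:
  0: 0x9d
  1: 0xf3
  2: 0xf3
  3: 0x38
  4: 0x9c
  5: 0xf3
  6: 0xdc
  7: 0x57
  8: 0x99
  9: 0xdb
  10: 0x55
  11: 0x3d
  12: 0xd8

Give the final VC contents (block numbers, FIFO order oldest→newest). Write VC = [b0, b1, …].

  [0] addr=0x9d blk=19 s=3: MISS | VC []
  [1] addr=0xf3 blk=30 s=2: MISS | VC []
  [2] addr=0xf3 blk=30 s=2: L1-HIT | VC []
  [3] addr=0x38 blk=7 s=3: MISS | VC [19]
  [4] addr=0x9c blk=19 s=3: VC-HIT | VC [7]
  [5] addr=0xf3 blk=30 s=2: L1-HIT | VC [7]
  [6] addr=0xdc blk=27 s=3: MISS | VC [7, 19]
  [7] addr=0x57 blk=10 s=2: MISS | VC [7, 19, 30]
  [8] addr=0x99 blk=19 s=3: VC-HIT | VC [7, 27, 30]
  [9] addr=0xdb blk=27 s=3: VC-HIT | VC [7, 19, 30]
  [10] addr=0x55 blk=10 s=2: L1-HIT | VC [7, 19, 30]
  [11] addr=0x3d blk=7 s=3: VC-HIT | VC [27, 19, 30]
  [12] addr=0xd8 blk=27 s=3: VC-HIT | VC [7, 19, 30]

VC = [7, 19, 30]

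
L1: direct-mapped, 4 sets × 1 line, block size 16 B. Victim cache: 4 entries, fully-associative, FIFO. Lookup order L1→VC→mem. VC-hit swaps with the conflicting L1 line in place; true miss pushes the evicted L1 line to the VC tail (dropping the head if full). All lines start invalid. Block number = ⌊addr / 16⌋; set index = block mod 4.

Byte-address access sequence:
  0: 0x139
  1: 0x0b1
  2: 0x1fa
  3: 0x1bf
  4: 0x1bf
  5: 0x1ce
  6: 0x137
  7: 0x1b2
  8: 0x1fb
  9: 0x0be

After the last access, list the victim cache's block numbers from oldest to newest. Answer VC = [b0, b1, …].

VC = [19, 31, 27]

#0 0x139→b19/s3 MISS; vc=[]
#1 0xb1→b11/s3 MISS; vc=[19]
#2 0x1fa→b31/s3 MISS; vc=[19,11]
#3 0x1bf→b27/s3 MISS; vc=[19,11,31]
#4 0x1bf→b27/s3 L1-HIT; vc=[19,11,31]
#5 0x1ce→b28/s0 MISS; vc=[19,11,31]
#6 0x137→b19/s3 VC-HIT; vc=[27,11,31]
#7 0x1b2→b27/s3 VC-HIT; vc=[19,11,31]
#8 0x1fb→b31/s3 VC-HIT; vc=[19,11,27]
#9 0xbe→b11/s3 VC-HIT; vc=[19,31,27]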